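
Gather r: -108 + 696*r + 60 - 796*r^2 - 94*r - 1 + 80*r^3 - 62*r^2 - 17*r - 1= 80*r^3 - 858*r^2 + 585*r - 50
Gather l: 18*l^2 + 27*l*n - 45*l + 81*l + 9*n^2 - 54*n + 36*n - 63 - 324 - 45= 18*l^2 + l*(27*n + 36) + 9*n^2 - 18*n - 432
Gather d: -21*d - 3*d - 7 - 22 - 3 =-24*d - 32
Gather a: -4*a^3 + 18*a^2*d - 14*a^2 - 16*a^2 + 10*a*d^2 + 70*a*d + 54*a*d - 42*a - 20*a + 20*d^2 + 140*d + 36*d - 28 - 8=-4*a^3 + a^2*(18*d - 30) + a*(10*d^2 + 124*d - 62) + 20*d^2 + 176*d - 36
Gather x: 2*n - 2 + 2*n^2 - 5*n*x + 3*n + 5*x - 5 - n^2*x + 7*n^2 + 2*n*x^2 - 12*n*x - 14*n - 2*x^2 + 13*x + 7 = 9*n^2 - 9*n + x^2*(2*n - 2) + x*(-n^2 - 17*n + 18)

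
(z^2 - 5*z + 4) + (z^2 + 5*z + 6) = 2*z^2 + 10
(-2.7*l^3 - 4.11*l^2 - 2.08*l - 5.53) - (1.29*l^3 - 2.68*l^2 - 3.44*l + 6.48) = -3.99*l^3 - 1.43*l^2 + 1.36*l - 12.01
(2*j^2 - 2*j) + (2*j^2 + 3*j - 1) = 4*j^2 + j - 1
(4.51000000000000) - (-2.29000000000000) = 6.80000000000000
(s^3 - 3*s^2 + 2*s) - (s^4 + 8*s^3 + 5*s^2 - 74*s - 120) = -s^4 - 7*s^3 - 8*s^2 + 76*s + 120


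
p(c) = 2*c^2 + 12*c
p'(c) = 4*c + 12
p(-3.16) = -17.95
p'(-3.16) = -0.64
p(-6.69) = 9.23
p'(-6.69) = -14.76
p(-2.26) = -16.90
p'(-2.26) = 2.96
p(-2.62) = -17.71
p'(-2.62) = 1.52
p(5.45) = 124.80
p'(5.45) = 33.80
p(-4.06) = -15.75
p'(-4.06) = -4.24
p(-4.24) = -14.92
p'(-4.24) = -4.96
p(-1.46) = -13.26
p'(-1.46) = 6.16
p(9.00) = 270.00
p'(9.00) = 48.00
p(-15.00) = 270.00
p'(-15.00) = -48.00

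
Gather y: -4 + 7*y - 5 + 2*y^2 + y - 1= 2*y^2 + 8*y - 10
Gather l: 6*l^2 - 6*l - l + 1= 6*l^2 - 7*l + 1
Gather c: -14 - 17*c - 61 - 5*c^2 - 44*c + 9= -5*c^2 - 61*c - 66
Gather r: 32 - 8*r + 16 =48 - 8*r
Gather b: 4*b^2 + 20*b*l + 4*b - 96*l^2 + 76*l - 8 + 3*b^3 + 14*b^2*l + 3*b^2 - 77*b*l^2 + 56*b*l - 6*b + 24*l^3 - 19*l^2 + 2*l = 3*b^3 + b^2*(14*l + 7) + b*(-77*l^2 + 76*l - 2) + 24*l^3 - 115*l^2 + 78*l - 8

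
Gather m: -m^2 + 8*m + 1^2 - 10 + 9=-m^2 + 8*m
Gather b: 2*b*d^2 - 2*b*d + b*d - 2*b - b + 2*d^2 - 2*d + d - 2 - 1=b*(2*d^2 - d - 3) + 2*d^2 - d - 3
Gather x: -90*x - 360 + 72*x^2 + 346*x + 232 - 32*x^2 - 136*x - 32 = 40*x^2 + 120*x - 160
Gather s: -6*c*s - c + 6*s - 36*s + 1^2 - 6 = -c + s*(-6*c - 30) - 5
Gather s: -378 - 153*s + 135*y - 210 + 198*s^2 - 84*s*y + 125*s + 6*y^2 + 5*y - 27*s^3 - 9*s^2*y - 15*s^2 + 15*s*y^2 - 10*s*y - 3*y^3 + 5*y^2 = -27*s^3 + s^2*(183 - 9*y) + s*(15*y^2 - 94*y - 28) - 3*y^3 + 11*y^2 + 140*y - 588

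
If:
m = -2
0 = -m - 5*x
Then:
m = -2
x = 2/5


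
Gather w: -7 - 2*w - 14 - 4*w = -6*w - 21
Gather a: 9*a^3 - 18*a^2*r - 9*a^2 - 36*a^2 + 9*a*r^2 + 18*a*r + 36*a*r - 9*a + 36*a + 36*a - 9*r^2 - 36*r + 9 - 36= 9*a^3 + a^2*(-18*r - 45) + a*(9*r^2 + 54*r + 63) - 9*r^2 - 36*r - 27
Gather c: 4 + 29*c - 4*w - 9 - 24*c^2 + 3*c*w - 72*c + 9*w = -24*c^2 + c*(3*w - 43) + 5*w - 5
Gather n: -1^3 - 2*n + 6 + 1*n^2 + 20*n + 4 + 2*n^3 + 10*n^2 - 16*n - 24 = 2*n^3 + 11*n^2 + 2*n - 15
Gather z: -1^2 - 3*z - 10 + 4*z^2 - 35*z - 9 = 4*z^2 - 38*z - 20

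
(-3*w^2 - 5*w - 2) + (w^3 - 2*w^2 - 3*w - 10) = w^3 - 5*w^2 - 8*w - 12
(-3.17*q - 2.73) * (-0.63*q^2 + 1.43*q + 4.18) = 1.9971*q^3 - 2.8132*q^2 - 17.1545*q - 11.4114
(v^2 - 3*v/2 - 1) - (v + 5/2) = v^2 - 5*v/2 - 7/2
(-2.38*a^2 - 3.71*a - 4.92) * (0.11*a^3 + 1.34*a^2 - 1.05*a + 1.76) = -0.2618*a^5 - 3.5973*a^4 - 3.0136*a^3 - 6.8861*a^2 - 1.3636*a - 8.6592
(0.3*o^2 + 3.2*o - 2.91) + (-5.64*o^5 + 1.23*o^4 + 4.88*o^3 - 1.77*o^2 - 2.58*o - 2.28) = -5.64*o^5 + 1.23*o^4 + 4.88*o^3 - 1.47*o^2 + 0.62*o - 5.19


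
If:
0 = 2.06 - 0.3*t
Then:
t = 6.87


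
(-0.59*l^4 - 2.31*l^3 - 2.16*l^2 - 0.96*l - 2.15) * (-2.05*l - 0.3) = 1.2095*l^5 + 4.9125*l^4 + 5.121*l^3 + 2.616*l^2 + 4.6955*l + 0.645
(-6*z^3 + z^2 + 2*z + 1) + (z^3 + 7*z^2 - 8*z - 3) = -5*z^3 + 8*z^2 - 6*z - 2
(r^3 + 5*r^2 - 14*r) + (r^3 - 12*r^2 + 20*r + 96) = 2*r^3 - 7*r^2 + 6*r + 96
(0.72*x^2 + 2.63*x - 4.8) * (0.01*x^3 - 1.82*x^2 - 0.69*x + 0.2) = 0.0072*x^5 - 1.2841*x^4 - 5.3314*x^3 + 7.0653*x^2 + 3.838*x - 0.96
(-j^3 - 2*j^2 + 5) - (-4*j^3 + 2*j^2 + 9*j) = 3*j^3 - 4*j^2 - 9*j + 5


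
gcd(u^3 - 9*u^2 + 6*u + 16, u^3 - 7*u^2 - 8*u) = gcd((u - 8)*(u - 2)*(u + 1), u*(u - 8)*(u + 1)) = u^2 - 7*u - 8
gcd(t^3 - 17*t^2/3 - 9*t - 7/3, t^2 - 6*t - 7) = t^2 - 6*t - 7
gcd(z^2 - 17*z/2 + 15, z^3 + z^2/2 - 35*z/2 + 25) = z - 5/2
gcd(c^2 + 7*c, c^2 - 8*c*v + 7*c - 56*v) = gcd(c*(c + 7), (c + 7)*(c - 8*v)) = c + 7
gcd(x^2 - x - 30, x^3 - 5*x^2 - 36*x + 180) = x - 6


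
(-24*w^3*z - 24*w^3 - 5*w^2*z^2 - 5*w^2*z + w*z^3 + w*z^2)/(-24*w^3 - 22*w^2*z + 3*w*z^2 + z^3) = w*(24*w^2*z + 24*w^2 + 5*w*z^2 + 5*w*z - z^3 - z^2)/(24*w^3 + 22*w^2*z - 3*w*z^2 - z^3)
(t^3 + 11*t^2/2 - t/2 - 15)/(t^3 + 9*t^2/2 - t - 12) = (t + 5)/(t + 4)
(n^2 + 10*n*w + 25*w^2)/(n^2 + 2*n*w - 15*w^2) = (-n - 5*w)/(-n + 3*w)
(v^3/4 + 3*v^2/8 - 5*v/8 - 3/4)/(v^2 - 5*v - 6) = (2*v^2 + v - 6)/(8*(v - 6))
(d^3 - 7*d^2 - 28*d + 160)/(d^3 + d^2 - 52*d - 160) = (d - 4)/(d + 4)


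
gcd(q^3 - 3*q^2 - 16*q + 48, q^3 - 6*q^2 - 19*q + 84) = q^2 + q - 12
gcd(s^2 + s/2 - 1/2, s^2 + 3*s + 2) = s + 1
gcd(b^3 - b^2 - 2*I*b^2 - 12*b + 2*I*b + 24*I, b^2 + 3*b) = b + 3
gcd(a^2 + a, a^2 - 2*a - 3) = a + 1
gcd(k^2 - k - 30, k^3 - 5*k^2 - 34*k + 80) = k + 5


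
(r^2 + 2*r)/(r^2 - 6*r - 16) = r/(r - 8)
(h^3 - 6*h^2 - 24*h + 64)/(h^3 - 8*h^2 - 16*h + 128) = (h - 2)/(h - 4)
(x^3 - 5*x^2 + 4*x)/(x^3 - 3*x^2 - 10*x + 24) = x*(x - 1)/(x^2 + x - 6)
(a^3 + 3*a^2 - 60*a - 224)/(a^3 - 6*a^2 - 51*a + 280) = (a + 4)/(a - 5)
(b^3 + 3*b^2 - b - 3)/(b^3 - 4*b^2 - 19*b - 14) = (b^2 + 2*b - 3)/(b^2 - 5*b - 14)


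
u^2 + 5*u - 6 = (u - 1)*(u + 6)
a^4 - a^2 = a^2*(a - 1)*(a + 1)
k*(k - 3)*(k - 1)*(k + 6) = k^4 + 2*k^3 - 21*k^2 + 18*k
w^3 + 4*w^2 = w^2*(w + 4)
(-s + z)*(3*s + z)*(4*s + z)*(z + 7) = -12*s^3*z - 84*s^3 + 5*s^2*z^2 + 35*s^2*z + 6*s*z^3 + 42*s*z^2 + z^4 + 7*z^3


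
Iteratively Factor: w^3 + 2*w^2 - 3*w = (w)*(w^2 + 2*w - 3) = w*(w + 3)*(w - 1)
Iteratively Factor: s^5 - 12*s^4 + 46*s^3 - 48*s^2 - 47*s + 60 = (s - 5)*(s^4 - 7*s^3 + 11*s^2 + 7*s - 12) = (s - 5)*(s - 1)*(s^3 - 6*s^2 + 5*s + 12) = (s - 5)*(s - 4)*(s - 1)*(s^2 - 2*s - 3) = (s - 5)*(s - 4)*(s - 1)*(s + 1)*(s - 3)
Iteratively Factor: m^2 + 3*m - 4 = (m - 1)*(m + 4)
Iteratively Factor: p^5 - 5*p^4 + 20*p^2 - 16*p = (p + 2)*(p^4 - 7*p^3 + 14*p^2 - 8*p) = (p - 4)*(p + 2)*(p^3 - 3*p^2 + 2*p) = (p - 4)*(p - 2)*(p + 2)*(p^2 - p) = p*(p - 4)*(p - 2)*(p + 2)*(p - 1)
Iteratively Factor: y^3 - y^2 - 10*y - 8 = (y + 2)*(y^2 - 3*y - 4) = (y - 4)*(y + 2)*(y + 1)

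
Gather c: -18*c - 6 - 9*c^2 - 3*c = -9*c^2 - 21*c - 6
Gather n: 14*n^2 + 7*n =14*n^2 + 7*n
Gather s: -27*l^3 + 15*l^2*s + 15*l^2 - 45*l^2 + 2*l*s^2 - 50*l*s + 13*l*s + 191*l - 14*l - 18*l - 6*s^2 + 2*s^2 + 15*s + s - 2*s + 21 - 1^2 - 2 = -27*l^3 - 30*l^2 + 159*l + s^2*(2*l - 4) + s*(15*l^2 - 37*l + 14) + 18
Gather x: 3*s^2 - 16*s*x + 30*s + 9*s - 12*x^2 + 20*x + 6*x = 3*s^2 + 39*s - 12*x^2 + x*(26 - 16*s)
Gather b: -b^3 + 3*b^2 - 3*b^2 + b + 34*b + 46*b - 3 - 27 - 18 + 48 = -b^3 + 81*b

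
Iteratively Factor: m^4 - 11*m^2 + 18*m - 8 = (m - 1)*(m^3 + m^2 - 10*m + 8) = (m - 1)*(m + 4)*(m^2 - 3*m + 2) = (m - 1)^2*(m + 4)*(m - 2)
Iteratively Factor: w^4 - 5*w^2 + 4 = (w - 2)*(w^3 + 2*w^2 - w - 2) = (w - 2)*(w - 1)*(w^2 + 3*w + 2) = (w - 2)*(w - 1)*(w + 2)*(w + 1)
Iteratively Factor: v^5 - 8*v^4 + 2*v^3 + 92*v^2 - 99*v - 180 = (v + 3)*(v^4 - 11*v^3 + 35*v^2 - 13*v - 60) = (v - 4)*(v + 3)*(v^3 - 7*v^2 + 7*v + 15) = (v - 4)*(v + 1)*(v + 3)*(v^2 - 8*v + 15) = (v - 4)*(v - 3)*(v + 1)*(v + 3)*(v - 5)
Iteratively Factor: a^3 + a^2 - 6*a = (a)*(a^2 + a - 6) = a*(a - 2)*(a + 3)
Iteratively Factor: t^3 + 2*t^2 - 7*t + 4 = (t - 1)*(t^2 + 3*t - 4) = (t - 1)^2*(t + 4)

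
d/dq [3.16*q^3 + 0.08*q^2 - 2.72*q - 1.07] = 9.48*q^2 + 0.16*q - 2.72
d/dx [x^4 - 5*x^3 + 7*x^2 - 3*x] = 4*x^3 - 15*x^2 + 14*x - 3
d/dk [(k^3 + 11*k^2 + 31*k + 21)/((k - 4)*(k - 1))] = (k^4 - 10*k^3 - 74*k^2 + 46*k + 229)/(k^4 - 10*k^3 + 33*k^2 - 40*k + 16)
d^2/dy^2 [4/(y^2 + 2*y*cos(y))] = 8*(y*(y + 2*cos(y))*(y*cos(y) + 2*sin(y) - 1) + 4*(-y*sin(y) + y + cos(y))^2)/(y^3*(y + 2*cos(y))^3)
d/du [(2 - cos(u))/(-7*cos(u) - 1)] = -15*sin(u)/(7*cos(u) + 1)^2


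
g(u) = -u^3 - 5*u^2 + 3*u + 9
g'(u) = -3*u^2 - 10*u + 3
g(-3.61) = -19.94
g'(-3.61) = 0.00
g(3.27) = -69.62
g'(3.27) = -61.78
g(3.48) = -83.26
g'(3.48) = -68.13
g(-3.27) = -19.31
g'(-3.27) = 3.62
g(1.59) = -2.89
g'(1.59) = -20.48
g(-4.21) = -17.63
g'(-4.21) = -8.07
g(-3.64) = -19.94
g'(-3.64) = -0.35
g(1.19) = 3.80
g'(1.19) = -13.15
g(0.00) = 9.00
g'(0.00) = 3.00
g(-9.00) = 306.00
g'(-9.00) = -150.00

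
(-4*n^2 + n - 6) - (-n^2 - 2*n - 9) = -3*n^2 + 3*n + 3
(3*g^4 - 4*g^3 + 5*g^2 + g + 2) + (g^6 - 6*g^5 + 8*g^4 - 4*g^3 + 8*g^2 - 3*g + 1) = g^6 - 6*g^5 + 11*g^4 - 8*g^3 + 13*g^2 - 2*g + 3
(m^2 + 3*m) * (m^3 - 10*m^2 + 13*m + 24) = m^5 - 7*m^4 - 17*m^3 + 63*m^2 + 72*m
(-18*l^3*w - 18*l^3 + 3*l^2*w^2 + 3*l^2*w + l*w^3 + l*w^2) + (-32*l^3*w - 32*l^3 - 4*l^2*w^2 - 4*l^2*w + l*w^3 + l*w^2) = -50*l^3*w - 50*l^3 - l^2*w^2 - l^2*w + 2*l*w^3 + 2*l*w^2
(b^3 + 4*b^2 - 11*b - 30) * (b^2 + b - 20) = b^5 + 5*b^4 - 27*b^3 - 121*b^2 + 190*b + 600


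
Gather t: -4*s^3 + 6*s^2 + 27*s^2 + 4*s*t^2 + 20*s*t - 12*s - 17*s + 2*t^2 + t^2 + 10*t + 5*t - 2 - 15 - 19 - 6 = -4*s^3 + 33*s^2 - 29*s + t^2*(4*s + 3) + t*(20*s + 15) - 42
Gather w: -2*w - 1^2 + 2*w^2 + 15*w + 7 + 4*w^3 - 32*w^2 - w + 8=4*w^3 - 30*w^2 + 12*w + 14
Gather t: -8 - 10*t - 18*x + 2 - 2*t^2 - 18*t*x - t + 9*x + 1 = -2*t^2 + t*(-18*x - 11) - 9*x - 5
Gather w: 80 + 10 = 90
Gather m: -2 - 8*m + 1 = -8*m - 1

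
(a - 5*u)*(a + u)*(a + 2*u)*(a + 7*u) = a^4 + 5*a^3*u - 27*a^2*u^2 - 101*a*u^3 - 70*u^4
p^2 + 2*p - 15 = (p - 3)*(p + 5)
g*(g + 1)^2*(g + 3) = g^4 + 5*g^3 + 7*g^2 + 3*g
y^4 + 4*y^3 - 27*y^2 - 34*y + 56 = (y - 4)*(y - 1)*(y + 2)*(y + 7)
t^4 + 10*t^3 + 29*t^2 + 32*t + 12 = (t + 1)^2*(t + 2)*(t + 6)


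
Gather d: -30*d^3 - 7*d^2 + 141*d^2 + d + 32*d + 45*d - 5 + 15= -30*d^3 + 134*d^2 + 78*d + 10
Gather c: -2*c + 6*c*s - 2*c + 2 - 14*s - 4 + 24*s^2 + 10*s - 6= c*(6*s - 4) + 24*s^2 - 4*s - 8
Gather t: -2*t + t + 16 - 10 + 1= 7 - t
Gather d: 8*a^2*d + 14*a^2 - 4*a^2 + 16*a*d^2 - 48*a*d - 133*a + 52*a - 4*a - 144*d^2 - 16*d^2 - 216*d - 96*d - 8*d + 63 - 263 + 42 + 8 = 10*a^2 - 85*a + d^2*(16*a - 160) + d*(8*a^2 - 48*a - 320) - 150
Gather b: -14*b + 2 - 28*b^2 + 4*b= -28*b^2 - 10*b + 2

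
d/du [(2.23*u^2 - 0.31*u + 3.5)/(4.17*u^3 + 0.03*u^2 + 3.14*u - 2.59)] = (-9.2991*u^4 + 2.5854*u^3 - 36.7735*u^2 - 11.7614*u - 10.1871)/(17.3889*u^6 + 0.2502*u^5 + 26.1885*u^4 - 21.4122*u^3 + 9.7042*u^2 - 16.2652*u + 6.7081)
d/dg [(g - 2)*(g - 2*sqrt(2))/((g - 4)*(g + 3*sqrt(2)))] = (-(g - 4)*(g - 2)*(g - 2*sqrt(2)) + 2*(g - 4)*(g + 3*sqrt(2))*(g - sqrt(2) - 1) - (g - 2)*(g - 2*sqrt(2))*(g + 3*sqrt(2)))/((g - 4)^2*(g + 3*sqrt(2))^2)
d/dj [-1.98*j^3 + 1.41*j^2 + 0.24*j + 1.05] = -5.94*j^2 + 2.82*j + 0.24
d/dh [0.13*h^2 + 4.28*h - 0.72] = 0.26*h + 4.28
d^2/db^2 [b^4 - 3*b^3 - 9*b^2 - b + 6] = 12*b^2 - 18*b - 18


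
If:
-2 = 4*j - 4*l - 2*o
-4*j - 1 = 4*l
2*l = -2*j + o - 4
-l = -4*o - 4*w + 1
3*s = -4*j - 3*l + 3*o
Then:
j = 1/2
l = -3/4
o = 7/2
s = 43/12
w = -55/16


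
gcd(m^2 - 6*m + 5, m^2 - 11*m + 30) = m - 5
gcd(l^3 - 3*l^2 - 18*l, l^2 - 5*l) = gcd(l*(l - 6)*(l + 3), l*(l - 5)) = l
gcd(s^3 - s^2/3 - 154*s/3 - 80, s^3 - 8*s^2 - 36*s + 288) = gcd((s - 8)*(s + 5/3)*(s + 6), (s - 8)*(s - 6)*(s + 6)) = s^2 - 2*s - 48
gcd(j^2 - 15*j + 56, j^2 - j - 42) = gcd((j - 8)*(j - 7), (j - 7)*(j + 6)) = j - 7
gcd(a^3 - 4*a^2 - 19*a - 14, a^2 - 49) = a - 7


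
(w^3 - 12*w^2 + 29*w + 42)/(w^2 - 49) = (w^2 - 5*w - 6)/(w + 7)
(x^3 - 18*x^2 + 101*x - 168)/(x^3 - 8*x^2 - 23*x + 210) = (x^2 - 11*x + 24)/(x^2 - x - 30)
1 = 1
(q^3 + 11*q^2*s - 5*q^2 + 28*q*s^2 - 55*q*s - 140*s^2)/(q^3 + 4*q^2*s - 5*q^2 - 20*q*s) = (q + 7*s)/q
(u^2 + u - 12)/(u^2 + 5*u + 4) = (u - 3)/(u + 1)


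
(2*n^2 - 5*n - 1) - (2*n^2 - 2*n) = -3*n - 1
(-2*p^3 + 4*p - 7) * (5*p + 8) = -10*p^4 - 16*p^3 + 20*p^2 - 3*p - 56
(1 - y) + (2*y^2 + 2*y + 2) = 2*y^2 + y + 3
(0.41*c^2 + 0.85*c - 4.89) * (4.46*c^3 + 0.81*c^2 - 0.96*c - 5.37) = 1.8286*c^5 + 4.1231*c^4 - 21.5145*c^3 - 6.9786*c^2 + 0.1299*c + 26.2593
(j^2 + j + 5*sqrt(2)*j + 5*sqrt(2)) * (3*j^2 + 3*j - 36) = 3*j^4 + 6*j^3 + 15*sqrt(2)*j^3 - 33*j^2 + 30*sqrt(2)*j^2 - 165*sqrt(2)*j - 36*j - 180*sqrt(2)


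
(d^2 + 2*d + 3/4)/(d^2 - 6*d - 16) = (d^2 + 2*d + 3/4)/(d^2 - 6*d - 16)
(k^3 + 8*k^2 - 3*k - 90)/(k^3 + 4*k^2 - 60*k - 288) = (k^2 + 2*k - 15)/(k^2 - 2*k - 48)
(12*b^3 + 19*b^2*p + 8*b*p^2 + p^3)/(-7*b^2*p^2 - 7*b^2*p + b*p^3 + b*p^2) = (12*b^3 + 19*b^2*p + 8*b*p^2 + p^3)/(b*p*(-7*b*p - 7*b + p^2 + p))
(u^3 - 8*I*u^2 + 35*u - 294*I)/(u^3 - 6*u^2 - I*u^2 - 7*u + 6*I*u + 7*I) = (u^3 - 8*I*u^2 + 35*u - 294*I)/(u^3 - u^2*(6 + I) + u*(-7 + 6*I) + 7*I)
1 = 1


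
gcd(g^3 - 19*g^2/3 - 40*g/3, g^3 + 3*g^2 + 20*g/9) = g^2 + 5*g/3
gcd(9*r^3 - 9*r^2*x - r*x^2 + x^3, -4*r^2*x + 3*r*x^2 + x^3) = -r + x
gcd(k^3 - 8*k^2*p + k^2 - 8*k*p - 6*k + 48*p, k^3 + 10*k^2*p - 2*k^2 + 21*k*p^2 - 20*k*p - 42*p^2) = k - 2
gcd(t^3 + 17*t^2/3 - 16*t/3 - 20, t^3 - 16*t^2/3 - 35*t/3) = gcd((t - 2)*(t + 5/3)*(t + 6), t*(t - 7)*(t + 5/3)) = t + 5/3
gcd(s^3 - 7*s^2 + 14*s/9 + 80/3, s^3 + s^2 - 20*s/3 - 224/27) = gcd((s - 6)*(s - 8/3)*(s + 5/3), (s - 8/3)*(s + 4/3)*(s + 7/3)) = s - 8/3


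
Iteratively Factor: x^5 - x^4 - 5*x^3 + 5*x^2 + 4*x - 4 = (x - 1)*(x^4 - 5*x^2 + 4) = (x - 1)*(x + 2)*(x^3 - 2*x^2 - x + 2) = (x - 1)^2*(x + 2)*(x^2 - x - 2) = (x - 1)^2*(x + 1)*(x + 2)*(x - 2)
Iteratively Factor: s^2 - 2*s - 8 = (s + 2)*(s - 4)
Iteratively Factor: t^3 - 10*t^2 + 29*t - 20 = (t - 1)*(t^2 - 9*t + 20) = (t - 5)*(t - 1)*(t - 4)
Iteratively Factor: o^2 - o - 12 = (o - 4)*(o + 3)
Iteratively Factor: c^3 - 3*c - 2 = (c - 2)*(c^2 + 2*c + 1) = (c - 2)*(c + 1)*(c + 1)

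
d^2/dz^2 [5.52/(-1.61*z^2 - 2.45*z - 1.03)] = (28.616784*z^2 + 43.54728*z - 5.52*(3.22*z + 2.45)*(6.44*z + 4.9) + 18.307632)/(1.61*z^2 + 2.45*z + 1.03)^3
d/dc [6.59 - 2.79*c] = -2.79000000000000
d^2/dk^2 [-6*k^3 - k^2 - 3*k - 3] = -36*k - 2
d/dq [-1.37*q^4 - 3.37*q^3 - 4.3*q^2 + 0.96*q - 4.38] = -5.48*q^3 - 10.11*q^2 - 8.6*q + 0.96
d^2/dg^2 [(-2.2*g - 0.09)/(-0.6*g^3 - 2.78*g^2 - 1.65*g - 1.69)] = (4.752*g^5 + 22.4064*g^4 + 32.05088*g^3 - 22.061664*g^2 - 60.08682*g - 12.625026)/(0.216*g^9 + 3.0024*g^8 + 15.69312*g^7 + 39.823352*g^6 + 60.0696*g^5 + 71.927238*g^4 + 56.145285*g^3 + 37.622949*g^2 + 14.137695*g + 4.826809)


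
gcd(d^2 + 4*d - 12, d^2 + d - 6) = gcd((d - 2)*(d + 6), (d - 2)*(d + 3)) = d - 2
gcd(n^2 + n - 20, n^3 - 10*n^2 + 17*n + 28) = n - 4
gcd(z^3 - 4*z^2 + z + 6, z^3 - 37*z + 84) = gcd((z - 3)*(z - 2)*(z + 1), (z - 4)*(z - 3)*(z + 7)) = z - 3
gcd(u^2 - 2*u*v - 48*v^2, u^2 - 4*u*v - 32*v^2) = u - 8*v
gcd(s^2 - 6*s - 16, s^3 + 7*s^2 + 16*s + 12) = s + 2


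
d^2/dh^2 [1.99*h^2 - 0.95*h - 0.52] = 3.98000000000000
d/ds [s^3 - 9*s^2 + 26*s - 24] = 3*s^2 - 18*s + 26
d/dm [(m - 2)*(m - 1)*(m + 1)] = 3*m^2 - 4*m - 1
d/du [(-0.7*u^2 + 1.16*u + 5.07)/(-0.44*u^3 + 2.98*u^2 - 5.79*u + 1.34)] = (-0.308*u^4 + 1.0208*u^3 + 7.2886*u^2 - 32.0932*u + 30.9097)/(0.1936*u^6 - 2.6224*u^5 + 13.9756*u^4 - 35.6876*u^3 + 41.5105*u^2 - 15.5172*u + 1.7956)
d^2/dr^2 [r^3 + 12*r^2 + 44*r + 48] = 6*r + 24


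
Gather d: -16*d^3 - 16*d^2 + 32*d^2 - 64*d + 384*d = -16*d^3 + 16*d^2 + 320*d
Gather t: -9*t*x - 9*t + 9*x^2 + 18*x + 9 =t*(-9*x - 9) + 9*x^2 + 18*x + 9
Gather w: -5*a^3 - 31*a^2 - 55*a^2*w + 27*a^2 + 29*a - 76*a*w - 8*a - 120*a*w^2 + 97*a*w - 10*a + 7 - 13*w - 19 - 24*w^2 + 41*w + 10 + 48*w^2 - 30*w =-5*a^3 - 4*a^2 + 11*a + w^2*(24 - 120*a) + w*(-55*a^2 + 21*a - 2) - 2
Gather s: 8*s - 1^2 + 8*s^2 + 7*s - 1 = 8*s^2 + 15*s - 2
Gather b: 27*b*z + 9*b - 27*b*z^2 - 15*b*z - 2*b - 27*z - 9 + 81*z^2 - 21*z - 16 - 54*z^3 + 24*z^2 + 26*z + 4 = b*(-27*z^2 + 12*z + 7) - 54*z^3 + 105*z^2 - 22*z - 21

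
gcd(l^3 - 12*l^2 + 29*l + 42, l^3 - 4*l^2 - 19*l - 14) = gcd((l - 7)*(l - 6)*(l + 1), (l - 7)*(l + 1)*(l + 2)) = l^2 - 6*l - 7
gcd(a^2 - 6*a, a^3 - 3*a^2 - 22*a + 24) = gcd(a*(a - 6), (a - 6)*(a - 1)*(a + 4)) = a - 6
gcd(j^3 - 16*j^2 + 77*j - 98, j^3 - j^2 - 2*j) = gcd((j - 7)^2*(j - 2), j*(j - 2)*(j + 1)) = j - 2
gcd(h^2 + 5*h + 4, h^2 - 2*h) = 1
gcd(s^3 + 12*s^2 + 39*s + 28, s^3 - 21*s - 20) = s^2 + 5*s + 4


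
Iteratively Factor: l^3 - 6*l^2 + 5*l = (l)*(l^2 - 6*l + 5) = l*(l - 5)*(l - 1)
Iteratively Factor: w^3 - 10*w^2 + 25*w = (w - 5)*(w^2 - 5*w) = (w - 5)^2*(w)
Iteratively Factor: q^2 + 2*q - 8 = (q + 4)*(q - 2)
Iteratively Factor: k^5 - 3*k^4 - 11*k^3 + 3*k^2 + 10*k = (k)*(k^4 - 3*k^3 - 11*k^2 + 3*k + 10) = k*(k + 1)*(k^3 - 4*k^2 - 7*k + 10) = k*(k + 1)*(k + 2)*(k^2 - 6*k + 5) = k*(k - 1)*(k + 1)*(k + 2)*(k - 5)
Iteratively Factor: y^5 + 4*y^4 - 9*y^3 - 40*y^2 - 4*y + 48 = (y + 4)*(y^4 - 9*y^2 - 4*y + 12) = (y - 3)*(y + 4)*(y^3 + 3*y^2 - 4) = (y - 3)*(y + 2)*(y + 4)*(y^2 + y - 2) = (y - 3)*(y + 2)^2*(y + 4)*(y - 1)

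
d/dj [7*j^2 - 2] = 14*j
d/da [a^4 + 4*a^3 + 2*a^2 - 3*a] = 4*a^3 + 12*a^2 + 4*a - 3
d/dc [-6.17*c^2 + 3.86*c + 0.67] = 3.86 - 12.34*c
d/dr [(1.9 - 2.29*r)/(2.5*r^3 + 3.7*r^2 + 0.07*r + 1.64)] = (11.45*r^3 - 5.777*r^2 - 14.06*r - 3.8886)/(6.25*r^6 + 18.5*r^5 + 14.04*r^4 + 8.718*r^3 + 12.1409*r^2 + 0.2296*r + 2.6896)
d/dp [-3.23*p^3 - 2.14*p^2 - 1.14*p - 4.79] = -9.69*p^2 - 4.28*p - 1.14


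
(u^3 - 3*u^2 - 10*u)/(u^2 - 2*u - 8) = u*(u - 5)/(u - 4)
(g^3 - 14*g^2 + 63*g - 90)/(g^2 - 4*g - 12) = (g^2 - 8*g + 15)/(g + 2)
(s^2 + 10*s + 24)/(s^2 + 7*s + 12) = (s + 6)/(s + 3)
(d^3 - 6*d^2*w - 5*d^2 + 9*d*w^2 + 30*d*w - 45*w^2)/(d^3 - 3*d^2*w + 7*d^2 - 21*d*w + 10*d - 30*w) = (d^2 - 3*d*w - 5*d + 15*w)/(d^2 + 7*d + 10)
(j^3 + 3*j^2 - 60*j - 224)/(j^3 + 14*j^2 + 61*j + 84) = (j - 8)/(j + 3)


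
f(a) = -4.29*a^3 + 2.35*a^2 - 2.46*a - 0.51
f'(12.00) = -1799.34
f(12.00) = -7104.75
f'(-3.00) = -132.39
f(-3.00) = 143.85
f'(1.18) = -14.83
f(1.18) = -7.19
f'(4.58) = -250.90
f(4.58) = -374.63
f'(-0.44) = -7.02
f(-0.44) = 1.39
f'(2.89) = -96.37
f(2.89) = -91.54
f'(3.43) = -137.75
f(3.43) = -154.42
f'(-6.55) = -585.40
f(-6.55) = 1321.96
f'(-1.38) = -33.46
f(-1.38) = 18.63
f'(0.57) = -3.96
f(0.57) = -1.94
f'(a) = -12.87*a^2 + 4.7*a - 2.46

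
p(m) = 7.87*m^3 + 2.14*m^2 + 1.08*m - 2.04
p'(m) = 23.61*m^2 + 4.28*m + 1.08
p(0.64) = 1.59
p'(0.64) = 13.49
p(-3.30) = -265.12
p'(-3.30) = 244.07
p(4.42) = 724.12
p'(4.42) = 481.25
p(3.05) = 244.45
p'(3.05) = 233.77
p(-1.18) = -13.27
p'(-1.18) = 28.90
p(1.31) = 20.74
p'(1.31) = 47.20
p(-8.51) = -4706.49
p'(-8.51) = 1674.50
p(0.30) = -1.31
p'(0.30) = 4.49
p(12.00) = 13918.44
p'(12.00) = 3452.28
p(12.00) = 13918.44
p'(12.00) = 3452.28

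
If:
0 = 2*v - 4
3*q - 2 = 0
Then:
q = 2/3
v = 2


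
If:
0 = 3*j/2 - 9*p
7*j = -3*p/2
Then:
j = 0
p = 0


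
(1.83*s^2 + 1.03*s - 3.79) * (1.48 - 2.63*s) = -4.8129*s^3 - 0.000499999999999723*s^2 + 11.4921*s - 5.6092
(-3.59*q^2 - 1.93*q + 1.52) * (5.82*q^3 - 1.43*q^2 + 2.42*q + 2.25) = -20.8938*q^5 - 6.0989*q^4 + 2.9185*q^3 - 14.9217*q^2 - 0.6641*q + 3.42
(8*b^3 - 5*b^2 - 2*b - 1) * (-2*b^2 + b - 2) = -16*b^5 + 18*b^4 - 17*b^3 + 10*b^2 + 3*b + 2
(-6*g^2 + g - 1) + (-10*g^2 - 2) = -16*g^2 + g - 3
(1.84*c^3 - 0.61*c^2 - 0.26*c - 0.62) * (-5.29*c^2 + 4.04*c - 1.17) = -9.7336*c^5 + 10.6605*c^4 - 3.2418*c^3 + 2.9431*c^2 - 2.2006*c + 0.7254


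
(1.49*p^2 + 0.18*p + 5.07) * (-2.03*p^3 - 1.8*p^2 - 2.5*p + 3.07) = -3.0247*p^5 - 3.0474*p^4 - 14.3411*p^3 - 5.0017*p^2 - 12.1224*p + 15.5649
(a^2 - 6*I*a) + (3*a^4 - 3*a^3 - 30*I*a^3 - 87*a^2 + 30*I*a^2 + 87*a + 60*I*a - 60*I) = 3*a^4 - 3*a^3 - 30*I*a^3 - 86*a^2 + 30*I*a^2 + 87*a + 54*I*a - 60*I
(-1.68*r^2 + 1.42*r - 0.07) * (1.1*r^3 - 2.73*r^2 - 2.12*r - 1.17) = -1.848*r^5 + 6.1484*r^4 - 0.392*r^3 - 0.8537*r^2 - 1.513*r + 0.0819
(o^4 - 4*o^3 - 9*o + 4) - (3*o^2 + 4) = o^4 - 4*o^3 - 3*o^2 - 9*o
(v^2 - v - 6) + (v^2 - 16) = 2*v^2 - v - 22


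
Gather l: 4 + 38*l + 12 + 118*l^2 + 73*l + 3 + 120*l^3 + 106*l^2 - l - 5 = 120*l^3 + 224*l^2 + 110*l + 14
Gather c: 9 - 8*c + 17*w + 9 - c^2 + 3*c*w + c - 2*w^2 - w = -c^2 + c*(3*w - 7) - 2*w^2 + 16*w + 18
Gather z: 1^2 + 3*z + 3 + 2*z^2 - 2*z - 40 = 2*z^2 + z - 36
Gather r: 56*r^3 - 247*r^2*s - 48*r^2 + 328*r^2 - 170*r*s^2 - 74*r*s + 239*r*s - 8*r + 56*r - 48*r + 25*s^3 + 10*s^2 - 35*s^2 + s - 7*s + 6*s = 56*r^3 + r^2*(280 - 247*s) + r*(-170*s^2 + 165*s) + 25*s^3 - 25*s^2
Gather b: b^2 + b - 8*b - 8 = b^2 - 7*b - 8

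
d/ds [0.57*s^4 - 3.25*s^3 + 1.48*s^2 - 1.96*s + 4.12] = 2.28*s^3 - 9.75*s^2 + 2.96*s - 1.96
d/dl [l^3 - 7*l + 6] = 3*l^2 - 7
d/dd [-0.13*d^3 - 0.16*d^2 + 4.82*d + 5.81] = -0.39*d^2 - 0.32*d + 4.82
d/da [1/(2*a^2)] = -1/a^3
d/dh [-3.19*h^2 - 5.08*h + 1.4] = -6.38*h - 5.08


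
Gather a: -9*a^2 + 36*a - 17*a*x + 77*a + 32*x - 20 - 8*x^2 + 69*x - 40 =-9*a^2 + a*(113 - 17*x) - 8*x^2 + 101*x - 60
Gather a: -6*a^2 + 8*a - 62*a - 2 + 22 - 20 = -6*a^2 - 54*a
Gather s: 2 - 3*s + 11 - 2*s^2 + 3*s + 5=18 - 2*s^2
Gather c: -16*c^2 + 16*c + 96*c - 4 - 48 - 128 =-16*c^2 + 112*c - 180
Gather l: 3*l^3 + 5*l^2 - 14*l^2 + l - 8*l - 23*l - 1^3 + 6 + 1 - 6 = 3*l^3 - 9*l^2 - 30*l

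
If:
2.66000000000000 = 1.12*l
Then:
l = 2.38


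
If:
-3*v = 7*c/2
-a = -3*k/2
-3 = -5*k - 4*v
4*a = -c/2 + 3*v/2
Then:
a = 81/314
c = -72/157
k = 27/157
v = 84/157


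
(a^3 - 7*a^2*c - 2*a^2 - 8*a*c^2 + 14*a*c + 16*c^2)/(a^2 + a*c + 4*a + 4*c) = (a^2 - 8*a*c - 2*a + 16*c)/(a + 4)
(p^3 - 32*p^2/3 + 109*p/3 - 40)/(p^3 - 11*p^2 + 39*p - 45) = (p - 8/3)/(p - 3)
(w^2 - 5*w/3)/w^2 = (w - 5/3)/w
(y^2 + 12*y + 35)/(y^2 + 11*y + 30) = (y + 7)/(y + 6)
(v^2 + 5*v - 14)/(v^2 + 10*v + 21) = (v - 2)/(v + 3)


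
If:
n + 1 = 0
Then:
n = -1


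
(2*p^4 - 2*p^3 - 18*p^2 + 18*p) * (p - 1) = 2*p^5 - 4*p^4 - 16*p^3 + 36*p^2 - 18*p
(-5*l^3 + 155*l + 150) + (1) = -5*l^3 + 155*l + 151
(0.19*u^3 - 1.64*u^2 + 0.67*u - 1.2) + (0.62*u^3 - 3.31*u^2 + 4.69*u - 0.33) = 0.81*u^3 - 4.95*u^2 + 5.36*u - 1.53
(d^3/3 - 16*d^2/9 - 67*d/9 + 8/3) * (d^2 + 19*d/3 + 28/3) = d^5/3 + d^4/3 - 421*d^3/27 - 1649*d^2/27 - 1420*d/27 + 224/9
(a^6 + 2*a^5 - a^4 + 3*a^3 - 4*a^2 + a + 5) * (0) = 0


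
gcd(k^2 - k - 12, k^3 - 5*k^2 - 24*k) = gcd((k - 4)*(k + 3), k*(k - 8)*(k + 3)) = k + 3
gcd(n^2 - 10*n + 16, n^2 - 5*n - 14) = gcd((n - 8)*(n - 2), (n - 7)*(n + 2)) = 1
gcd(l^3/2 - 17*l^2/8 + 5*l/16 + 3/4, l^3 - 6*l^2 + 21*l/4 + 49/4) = 1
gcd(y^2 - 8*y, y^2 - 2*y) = y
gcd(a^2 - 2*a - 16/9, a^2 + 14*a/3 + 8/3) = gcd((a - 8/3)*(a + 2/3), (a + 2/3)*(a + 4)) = a + 2/3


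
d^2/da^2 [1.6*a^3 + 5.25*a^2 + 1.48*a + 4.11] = 9.6*a + 10.5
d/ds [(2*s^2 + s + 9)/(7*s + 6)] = (14*s^2 + 24*s - 57)/(49*s^2 + 84*s + 36)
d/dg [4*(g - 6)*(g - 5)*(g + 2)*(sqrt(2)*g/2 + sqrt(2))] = sqrt(2)*(8*g^3 - 42*g^2 - 40*g + 152)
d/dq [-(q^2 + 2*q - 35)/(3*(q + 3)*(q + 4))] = (-5*q^2 - 94*q - 269)/(3*(q^4 + 14*q^3 + 73*q^2 + 168*q + 144))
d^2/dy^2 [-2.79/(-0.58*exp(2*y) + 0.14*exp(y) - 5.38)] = ((0.3906 - 6.4728*exp(y))*(0.58*exp(2*y) - 0.14*exp(y) + 5.38) + 2.79*(1.16*exp(y) - 0.14)*(2.32*exp(y) - 0.28)*exp(y))*exp(y)/(0.58*exp(2*y) - 0.14*exp(y) + 5.38)^3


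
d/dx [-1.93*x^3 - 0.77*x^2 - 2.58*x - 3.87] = -5.79*x^2 - 1.54*x - 2.58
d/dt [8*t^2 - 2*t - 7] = 16*t - 2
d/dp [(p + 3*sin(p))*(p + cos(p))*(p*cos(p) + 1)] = -(p + 3*sin(p))*(p + cos(p))*(p*sin(p) - cos(p)) - (p + 3*sin(p))*(p*cos(p) + 1)*(sin(p) - 1) + (p + cos(p))*(p*cos(p) + 1)*(3*cos(p) + 1)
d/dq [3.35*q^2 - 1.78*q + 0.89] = 6.7*q - 1.78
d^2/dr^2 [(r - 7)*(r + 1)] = 2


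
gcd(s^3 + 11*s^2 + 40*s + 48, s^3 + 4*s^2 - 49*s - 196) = s + 4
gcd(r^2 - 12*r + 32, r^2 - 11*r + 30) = 1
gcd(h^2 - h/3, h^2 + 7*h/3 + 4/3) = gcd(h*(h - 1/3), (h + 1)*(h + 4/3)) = 1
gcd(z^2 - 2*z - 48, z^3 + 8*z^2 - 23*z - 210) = z + 6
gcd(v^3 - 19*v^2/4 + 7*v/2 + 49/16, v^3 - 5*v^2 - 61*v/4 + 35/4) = 1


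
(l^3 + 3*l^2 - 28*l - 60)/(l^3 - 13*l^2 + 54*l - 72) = (l^3 + 3*l^2 - 28*l - 60)/(l^3 - 13*l^2 + 54*l - 72)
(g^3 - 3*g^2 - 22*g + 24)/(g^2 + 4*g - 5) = (g^2 - 2*g - 24)/(g + 5)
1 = 1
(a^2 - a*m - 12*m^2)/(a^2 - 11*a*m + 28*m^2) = (a + 3*m)/(a - 7*m)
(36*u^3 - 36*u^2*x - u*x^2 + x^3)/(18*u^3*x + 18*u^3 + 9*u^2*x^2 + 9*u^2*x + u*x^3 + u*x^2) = (6*u^2 - 7*u*x + x^2)/(u*(3*u*x + 3*u + x^2 + x))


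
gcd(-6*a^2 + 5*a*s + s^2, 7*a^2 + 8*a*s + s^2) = 1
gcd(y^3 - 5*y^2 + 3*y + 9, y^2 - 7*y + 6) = 1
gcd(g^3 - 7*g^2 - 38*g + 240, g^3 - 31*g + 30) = g^2 + g - 30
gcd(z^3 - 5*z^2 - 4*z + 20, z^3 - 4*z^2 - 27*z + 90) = 1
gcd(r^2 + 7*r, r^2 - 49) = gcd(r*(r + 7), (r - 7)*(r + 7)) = r + 7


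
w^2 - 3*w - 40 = (w - 8)*(w + 5)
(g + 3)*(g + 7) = g^2 + 10*g + 21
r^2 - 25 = (r - 5)*(r + 5)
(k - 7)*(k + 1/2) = k^2 - 13*k/2 - 7/2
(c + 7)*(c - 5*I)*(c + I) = c^3 + 7*c^2 - 4*I*c^2 + 5*c - 28*I*c + 35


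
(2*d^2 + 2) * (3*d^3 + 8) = 6*d^5 + 6*d^3 + 16*d^2 + 16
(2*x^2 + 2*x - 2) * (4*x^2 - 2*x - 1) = 8*x^4 + 4*x^3 - 14*x^2 + 2*x + 2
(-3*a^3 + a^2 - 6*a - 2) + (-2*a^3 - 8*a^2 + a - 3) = -5*a^3 - 7*a^2 - 5*a - 5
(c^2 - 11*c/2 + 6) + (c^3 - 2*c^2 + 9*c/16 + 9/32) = c^3 - c^2 - 79*c/16 + 201/32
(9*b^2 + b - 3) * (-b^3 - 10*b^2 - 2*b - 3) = -9*b^5 - 91*b^4 - 25*b^3 + b^2 + 3*b + 9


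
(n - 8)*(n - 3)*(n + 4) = n^3 - 7*n^2 - 20*n + 96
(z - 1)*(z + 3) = z^2 + 2*z - 3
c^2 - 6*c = c*(c - 6)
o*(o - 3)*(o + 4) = o^3 + o^2 - 12*o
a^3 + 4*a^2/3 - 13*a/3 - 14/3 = (a - 2)*(a + 1)*(a + 7/3)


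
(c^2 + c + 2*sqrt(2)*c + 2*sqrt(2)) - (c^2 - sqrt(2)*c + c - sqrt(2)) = 3*sqrt(2)*c + 3*sqrt(2)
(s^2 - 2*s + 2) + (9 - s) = s^2 - 3*s + 11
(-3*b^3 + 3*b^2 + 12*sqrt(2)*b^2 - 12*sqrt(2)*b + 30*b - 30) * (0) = 0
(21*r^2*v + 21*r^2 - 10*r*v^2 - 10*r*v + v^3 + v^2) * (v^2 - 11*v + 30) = 21*r^2*v^3 - 210*r^2*v^2 + 399*r^2*v + 630*r^2 - 10*r*v^4 + 100*r*v^3 - 190*r*v^2 - 300*r*v + v^5 - 10*v^4 + 19*v^3 + 30*v^2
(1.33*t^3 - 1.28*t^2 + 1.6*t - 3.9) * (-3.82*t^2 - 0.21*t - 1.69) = -5.0806*t^5 + 4.6103*t^4 - 8.0909*t^3 + 16.7252*t^2 - 1.885*t + 6.591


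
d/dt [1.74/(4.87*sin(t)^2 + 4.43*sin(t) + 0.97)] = -(16.9476*sin(t) + 7.7082)*cos(t)/(4.87*sin(t)^2 + 4.43*sin(t) + 0.97)^2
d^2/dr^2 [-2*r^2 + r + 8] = -4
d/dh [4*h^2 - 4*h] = 8*h - 4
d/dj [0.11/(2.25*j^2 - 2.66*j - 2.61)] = (0.2926 - 0.495*j)/(-2.25*j^2 + 2.66*j + 2.61)^2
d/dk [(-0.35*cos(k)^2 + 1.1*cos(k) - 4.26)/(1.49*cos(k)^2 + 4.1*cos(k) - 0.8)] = (3.074*cos(k)^2 - 13.2548*cos(k) - 16.586)*sin(k)/(2.2201*cos(k)^4 + 12.218*cos(k)^3 + 14.426*cos(k)^2 - 6.56*cos(k) + 0.64)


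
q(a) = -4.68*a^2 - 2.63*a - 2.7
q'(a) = -9.36*a - 2.63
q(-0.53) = -2.62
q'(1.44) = -16.11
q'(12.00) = -114.95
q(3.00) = -52.71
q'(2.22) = -23.41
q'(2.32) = -24.35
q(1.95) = -25.62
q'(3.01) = -30.80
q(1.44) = -16.19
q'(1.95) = -20.88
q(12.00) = -708.18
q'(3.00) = -30.71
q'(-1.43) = 10.75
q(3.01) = -53.02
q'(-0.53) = 2.33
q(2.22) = -31.60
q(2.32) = -33.99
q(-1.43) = -8.51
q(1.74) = -21.45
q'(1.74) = -18.92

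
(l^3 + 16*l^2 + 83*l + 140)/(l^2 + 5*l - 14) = (l^2 + 9*l + 20)/(l - 2)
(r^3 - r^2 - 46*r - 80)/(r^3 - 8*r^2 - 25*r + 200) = (r + 2)/(r - 5)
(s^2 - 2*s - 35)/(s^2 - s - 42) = (s + 5)/(s + 6)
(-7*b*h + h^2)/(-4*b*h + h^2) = (7*b - h)/(4*b - h)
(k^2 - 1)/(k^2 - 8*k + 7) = (k + 1)/(k - 7)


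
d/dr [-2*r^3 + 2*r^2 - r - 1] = -6*r^2 + 4*r - 1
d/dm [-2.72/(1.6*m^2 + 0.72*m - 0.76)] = (8.704*m + 1.9584)/(1.6*m^2 + 0.72*m - 0.76)^2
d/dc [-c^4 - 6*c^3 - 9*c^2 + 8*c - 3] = -4*c^3 - 18*c^2 - 18*c + 8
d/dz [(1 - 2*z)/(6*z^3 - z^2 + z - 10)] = (-12*z^3 + 2*z^2 - 2*z + (2*z - 1)*(18*z^2 - 2*z + 1) + 20)/(6*z^3 - z^2 + z - 10)^2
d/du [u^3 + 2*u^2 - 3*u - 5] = 3*u^2 + 4*u - 3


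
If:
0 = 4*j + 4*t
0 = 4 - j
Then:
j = 4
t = -4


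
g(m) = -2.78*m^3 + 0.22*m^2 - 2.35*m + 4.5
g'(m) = -8.34*m^2 + 0.44*m - 2.35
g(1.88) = -17.61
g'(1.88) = -31.00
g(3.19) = -91.00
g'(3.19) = -85.82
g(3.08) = -81.88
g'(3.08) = -80.11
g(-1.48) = 17.47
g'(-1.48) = -21.27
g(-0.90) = 8.82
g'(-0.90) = -9.50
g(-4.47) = 267.69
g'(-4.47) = -170.96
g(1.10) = -1.52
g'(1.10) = -11.96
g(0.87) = 0.79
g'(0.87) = -8.28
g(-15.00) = 9471.75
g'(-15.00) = -1885.45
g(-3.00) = 88.59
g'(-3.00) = -78.73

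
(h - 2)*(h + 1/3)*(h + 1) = h^3 - 2*h^2/3 - 7*h/3 - 2/3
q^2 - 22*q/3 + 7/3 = (q - 7)*(q - 1/3)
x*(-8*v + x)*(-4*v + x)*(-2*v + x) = -64*v^3*x + 56*v^2*x^2 - 14*v*x^3 + x^4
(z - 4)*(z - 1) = z^2 - 5*z + 4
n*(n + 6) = n^2 + 6*n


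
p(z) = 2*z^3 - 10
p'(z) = 6*z^2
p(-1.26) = -14.00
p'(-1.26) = 9.53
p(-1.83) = -22.26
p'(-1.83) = 20.09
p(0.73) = -9.22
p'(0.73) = 3.20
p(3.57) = 81.00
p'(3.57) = 76.47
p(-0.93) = -11.61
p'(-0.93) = 5.19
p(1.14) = -7.04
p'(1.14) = 7.80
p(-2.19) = -31.01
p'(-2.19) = 28.78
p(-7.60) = -887.95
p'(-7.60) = 346.56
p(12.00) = 3446.00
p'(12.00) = 864.00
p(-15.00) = -6760.00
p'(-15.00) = 1350.00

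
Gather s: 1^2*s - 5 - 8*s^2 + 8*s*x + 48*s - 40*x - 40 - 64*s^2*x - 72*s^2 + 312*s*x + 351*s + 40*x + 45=s^2*(-64*x - 80) + s*(320*x + 400)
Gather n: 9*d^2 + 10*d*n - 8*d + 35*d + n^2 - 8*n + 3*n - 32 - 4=9*d^2 + 27*d + n^2 + n*(10*d - 5) - 36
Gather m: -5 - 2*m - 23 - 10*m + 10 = -12*m - 18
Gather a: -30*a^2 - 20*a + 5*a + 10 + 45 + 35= -30*a^2 - 15*a + 90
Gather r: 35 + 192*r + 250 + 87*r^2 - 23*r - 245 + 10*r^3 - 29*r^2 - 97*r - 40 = 10*r^3 + 58*r^2 + 72*r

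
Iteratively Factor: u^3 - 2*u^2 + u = (u - 1)*(u^2 - u) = (u - 1)^2*(u)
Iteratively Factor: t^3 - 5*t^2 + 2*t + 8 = (t + 1)*(t^2 - 6*t + 8) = (t - 2)*(t + 1)*(t - 4)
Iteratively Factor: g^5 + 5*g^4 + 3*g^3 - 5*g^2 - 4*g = (g - 1)*(g^4 + 6*g^3 + 9*g^2 + 4*g) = (g - 1)*(g + 1)*(g^3 + 5*g^2 + 4*g) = g*(g - 1)*(g + 1)*(g^2 + 5*g + 4) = g*(g - 1)*(g + 1)^2*(g + 4)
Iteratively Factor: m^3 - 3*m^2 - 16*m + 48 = (m - 4)*(m^2 + m - 12) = (m - 4)*(m + 4)*(m - 3)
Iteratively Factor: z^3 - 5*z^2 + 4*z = (z - 1)*(z^2 - 4*z) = (z - 4)*(z - 1)*(z)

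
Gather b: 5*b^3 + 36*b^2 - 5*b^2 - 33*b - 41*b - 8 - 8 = 5*b^3 + 31*b^2 - 74*b - 16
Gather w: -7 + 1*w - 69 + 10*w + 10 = 11*w - 66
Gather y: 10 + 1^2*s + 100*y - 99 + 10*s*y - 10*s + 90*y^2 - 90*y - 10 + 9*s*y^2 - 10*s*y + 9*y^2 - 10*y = -9*s + y^2*(9*s + 99) - 99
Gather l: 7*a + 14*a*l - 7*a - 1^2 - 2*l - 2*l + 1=l*(14*a - 4)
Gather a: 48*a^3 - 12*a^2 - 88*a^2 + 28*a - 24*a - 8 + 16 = 48*a^3 - 100*a^2 + 4*a + 8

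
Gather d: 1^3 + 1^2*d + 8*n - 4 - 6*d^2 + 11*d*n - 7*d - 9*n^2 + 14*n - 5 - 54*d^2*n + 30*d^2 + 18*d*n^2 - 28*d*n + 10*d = d^2*(24 - 54*n) + d*(18*n^2 - 17*n + 4) - 9*n^2 + 22*n - 8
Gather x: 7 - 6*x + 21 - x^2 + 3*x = -x^2 - 3*x + 28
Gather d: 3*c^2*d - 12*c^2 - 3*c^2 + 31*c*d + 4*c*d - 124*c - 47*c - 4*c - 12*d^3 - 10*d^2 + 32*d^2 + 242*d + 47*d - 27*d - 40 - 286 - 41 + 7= -15*c^2 - 175*c - 12*d^3 + 22*d^2 + d*(3*c^2 + 35*c + 262) - 360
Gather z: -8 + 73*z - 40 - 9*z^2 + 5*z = -9*z^2 + 78*z - 48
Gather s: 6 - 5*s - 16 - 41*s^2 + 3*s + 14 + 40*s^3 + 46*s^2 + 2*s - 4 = 40*s^3 + 5*s^2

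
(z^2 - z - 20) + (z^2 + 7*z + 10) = 2*z^2 + 6*z - 10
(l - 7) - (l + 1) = -8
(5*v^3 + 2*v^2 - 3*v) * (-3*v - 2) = -15*v^4 - 16*v^3 + 5*v^2 + 6*v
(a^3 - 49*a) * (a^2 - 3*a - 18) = a^5 - 3*a^4 - 67*a^3 + 147*a^2 + 882*a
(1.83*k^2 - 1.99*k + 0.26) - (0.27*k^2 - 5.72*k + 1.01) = 1.56*k^2 + 3.73*k - 0.75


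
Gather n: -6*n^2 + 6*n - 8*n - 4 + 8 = -6*n^2 - 2*n + 4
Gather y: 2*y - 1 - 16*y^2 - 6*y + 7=-16*y^2 - 4*y + 6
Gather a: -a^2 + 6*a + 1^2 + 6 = -a^2 + 6*a + 7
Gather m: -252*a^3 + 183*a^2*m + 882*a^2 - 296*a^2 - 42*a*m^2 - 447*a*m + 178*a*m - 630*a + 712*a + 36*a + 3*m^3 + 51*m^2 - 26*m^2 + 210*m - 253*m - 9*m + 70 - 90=-252*a^3 + 586*a^2 + 118*a + 3*m^3 + m^2*(25 - 42*a) + m*(183*a^2 - 269*a - 52) - 20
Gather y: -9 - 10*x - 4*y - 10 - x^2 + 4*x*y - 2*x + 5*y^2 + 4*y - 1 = -x^2 + 4*x*y - 12*x + 5*y^2 - 20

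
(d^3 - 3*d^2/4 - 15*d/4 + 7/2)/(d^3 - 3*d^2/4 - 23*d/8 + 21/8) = 2*(4*d^2 + d - 14)/(8*d^2 + 2*d - 21)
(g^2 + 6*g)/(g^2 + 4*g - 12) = g/(g - 2)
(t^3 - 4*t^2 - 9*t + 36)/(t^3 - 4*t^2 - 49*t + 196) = (t^2 - 9)/(t^2 - 49)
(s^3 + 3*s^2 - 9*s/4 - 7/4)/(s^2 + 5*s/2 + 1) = (2*s^2 + 5*s - 7)/(2*(s + 2))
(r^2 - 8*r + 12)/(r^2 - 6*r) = (r - 2)/r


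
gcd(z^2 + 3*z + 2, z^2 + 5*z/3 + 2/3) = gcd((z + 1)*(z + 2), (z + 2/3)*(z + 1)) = z + 1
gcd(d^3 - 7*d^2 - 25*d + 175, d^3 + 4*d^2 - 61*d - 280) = d + 5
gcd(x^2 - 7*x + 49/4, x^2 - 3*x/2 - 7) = x - 7/2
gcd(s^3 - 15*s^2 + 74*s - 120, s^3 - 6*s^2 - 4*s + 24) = s - 6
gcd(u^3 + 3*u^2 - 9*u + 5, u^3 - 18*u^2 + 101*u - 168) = 1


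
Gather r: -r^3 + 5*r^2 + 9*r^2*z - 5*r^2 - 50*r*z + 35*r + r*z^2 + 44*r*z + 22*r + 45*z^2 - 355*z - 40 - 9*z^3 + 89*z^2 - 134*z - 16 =-r^3 + 9*r^2*z + r*(z^2 - 6*z + 57) - 9*z^3 + 134*z^2 - 489*z - 56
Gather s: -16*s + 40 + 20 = 60 - 16*s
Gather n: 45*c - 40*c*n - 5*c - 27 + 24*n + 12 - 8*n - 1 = 40*c + n*(16 - 40*c) - 16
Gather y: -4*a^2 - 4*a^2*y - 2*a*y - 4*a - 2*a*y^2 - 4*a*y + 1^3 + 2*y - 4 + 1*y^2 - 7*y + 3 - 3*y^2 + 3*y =-4*a^2 - 4*a + y^2*(-2*a - 2) + y*(-4*a^2 - 6*a - 2)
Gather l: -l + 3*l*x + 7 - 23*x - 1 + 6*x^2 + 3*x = l*(3*x - 1) + 6*x^2 - 20*x + 6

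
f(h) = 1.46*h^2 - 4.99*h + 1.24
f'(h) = 2.92*h - 4.99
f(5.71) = 20.35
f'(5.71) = 11.68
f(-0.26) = 2.64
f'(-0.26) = -5.75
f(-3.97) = 44.06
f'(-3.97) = -16.58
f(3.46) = 1.45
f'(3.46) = 5.11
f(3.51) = 1.71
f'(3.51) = 5.26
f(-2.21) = 19.40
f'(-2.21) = -11.44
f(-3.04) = 29.90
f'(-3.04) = -13.87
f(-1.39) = 11.00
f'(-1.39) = -9.05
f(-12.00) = 271.36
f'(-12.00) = -40.03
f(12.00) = 151.60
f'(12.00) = 30.05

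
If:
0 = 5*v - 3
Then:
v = 3/5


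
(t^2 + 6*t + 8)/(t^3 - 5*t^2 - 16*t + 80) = (t + 2)/(t^2 - 9*t + 20)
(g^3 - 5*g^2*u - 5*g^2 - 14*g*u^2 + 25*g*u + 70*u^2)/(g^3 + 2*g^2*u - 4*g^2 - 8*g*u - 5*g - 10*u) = (g - 7*u)/(g + 1)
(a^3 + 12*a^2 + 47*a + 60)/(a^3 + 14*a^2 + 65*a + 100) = (a + 3)/(a + 5)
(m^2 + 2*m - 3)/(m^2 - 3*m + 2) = (m + 3)/(m - 2)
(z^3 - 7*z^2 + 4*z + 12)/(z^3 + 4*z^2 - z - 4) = (z^2 - 8*z + 12)/(z^2 + 3*z - 4)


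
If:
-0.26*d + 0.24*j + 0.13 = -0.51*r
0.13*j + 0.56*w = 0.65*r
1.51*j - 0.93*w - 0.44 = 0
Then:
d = 2.500078372977*w + 0.883290881304126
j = 0.615894039735099*w + 0.291390728476821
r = 0.984717269485481*w + 0.0582781456953642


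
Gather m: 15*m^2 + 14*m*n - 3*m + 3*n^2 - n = 15*m^2 + m*(14*n - 3) + 3*n^2 - n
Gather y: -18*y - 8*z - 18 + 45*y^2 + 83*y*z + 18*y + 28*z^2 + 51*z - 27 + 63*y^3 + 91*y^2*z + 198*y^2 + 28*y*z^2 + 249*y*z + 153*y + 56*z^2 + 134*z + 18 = 63*y^3 + y^2*(91*z + 243) + y*(28*z^2 + 332*z + 153) + 84*z^2 + 177*z - 27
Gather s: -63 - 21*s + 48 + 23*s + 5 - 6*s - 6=-4*s - 16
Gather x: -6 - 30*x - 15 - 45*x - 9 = -75*x - 30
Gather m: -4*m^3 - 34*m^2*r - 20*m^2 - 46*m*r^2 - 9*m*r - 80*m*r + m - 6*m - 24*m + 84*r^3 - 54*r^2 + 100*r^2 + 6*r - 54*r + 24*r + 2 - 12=-4*m^3 + m^2*(-34*r - 20) + m*(-46*r^2 - 89*r - 29) + 84*r^3 + 46*r^2 - 24*r - 10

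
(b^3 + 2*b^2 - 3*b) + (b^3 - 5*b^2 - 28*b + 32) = 2*b^3 - 3*b^2 - 31*b + 32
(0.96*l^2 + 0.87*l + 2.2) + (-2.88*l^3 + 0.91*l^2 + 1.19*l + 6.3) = -2.88*l^3 + 1.87*l^2 + 2.06*l + 8.5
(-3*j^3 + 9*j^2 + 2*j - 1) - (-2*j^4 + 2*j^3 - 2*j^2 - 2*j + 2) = 2*j^4 - 5*j^3 + 11*j^2 + 4*j - 3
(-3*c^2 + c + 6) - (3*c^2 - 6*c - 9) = -6*c^2 + 7*c + 15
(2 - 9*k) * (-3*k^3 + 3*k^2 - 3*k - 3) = 27*k^4 - 33*k^3 + 33*k^2 + 21*k - 6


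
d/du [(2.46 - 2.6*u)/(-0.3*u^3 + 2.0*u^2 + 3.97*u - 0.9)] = (-1.56*u^3 + 7.414*u^2 - 9.84*u - 7.4262)/(0.09*u^6 - 1.2*u^5 + 1.618*u^4 + 16.42*u^3 + 12.1609*u^2 - 7.146*u + 0.81)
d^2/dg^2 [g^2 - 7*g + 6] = 2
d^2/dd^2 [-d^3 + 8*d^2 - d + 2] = 16 - 6*d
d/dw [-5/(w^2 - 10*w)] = 10*(w - 5)/(w^2*(w - 10)^2)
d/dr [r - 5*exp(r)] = 1 - 5*exp(r)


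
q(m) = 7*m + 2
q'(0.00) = 7.00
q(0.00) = 2.00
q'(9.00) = 7.00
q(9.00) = 65.00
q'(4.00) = 7.00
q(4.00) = 30.00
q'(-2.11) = 7.00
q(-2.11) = -12.77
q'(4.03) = 7.00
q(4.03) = 30.21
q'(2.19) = 7.00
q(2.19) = 17.33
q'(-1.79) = 7.00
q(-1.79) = -10.53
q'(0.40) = 7.00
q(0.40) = 4.80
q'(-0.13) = 7.00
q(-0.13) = 1.09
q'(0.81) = 7.00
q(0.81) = 7.67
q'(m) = 7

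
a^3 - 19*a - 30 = (a - 5)*(a + 2)*(a + 3)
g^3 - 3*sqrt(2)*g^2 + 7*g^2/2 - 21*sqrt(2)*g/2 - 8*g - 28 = (g + 7/2)*(g - 4*sqrt(2))*(g + sqrt(2))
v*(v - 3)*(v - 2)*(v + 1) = v^4 - 4*v^3 + v^2 + 6*v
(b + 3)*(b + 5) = b^2 + 8*b + 15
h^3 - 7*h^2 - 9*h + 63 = (h - 7)*(h - 3)*(h + 3)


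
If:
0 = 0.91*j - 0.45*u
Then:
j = 0.494505494505495*u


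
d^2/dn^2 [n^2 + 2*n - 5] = 2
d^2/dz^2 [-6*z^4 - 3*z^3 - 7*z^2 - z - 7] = -72*z^2 - 18*z - 14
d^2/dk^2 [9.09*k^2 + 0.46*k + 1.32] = 18.1800000000000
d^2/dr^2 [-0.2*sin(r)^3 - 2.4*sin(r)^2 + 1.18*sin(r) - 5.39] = -1.03*sin(r) - 0.45*sin(3*r) - 4.8*cos(2*r)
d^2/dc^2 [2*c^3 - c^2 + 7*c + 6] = 12*c - 2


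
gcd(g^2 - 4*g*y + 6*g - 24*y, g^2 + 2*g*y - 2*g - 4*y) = 1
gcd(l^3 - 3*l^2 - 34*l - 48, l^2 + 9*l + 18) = l + 3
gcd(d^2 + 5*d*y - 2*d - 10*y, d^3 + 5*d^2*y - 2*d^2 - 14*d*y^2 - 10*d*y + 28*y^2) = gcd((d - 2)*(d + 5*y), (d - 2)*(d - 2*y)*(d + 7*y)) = d - 2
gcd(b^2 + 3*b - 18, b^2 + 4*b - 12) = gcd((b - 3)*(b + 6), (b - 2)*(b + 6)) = b + 6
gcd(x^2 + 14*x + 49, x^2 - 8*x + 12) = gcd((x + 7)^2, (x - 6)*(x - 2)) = 1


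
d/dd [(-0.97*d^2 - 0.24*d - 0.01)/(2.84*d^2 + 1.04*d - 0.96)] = (-0.3272*d^2 + 1.9192*d + 0.2408)/(8.0656*d^4 + 5.9072*d^3 - 4.3712*d^2 - 1.9968*d + 0.9216)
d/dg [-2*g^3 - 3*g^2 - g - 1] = -6*g^2 - 6*g - 1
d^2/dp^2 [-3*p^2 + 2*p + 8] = -6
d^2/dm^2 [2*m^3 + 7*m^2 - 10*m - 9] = 12*m + 14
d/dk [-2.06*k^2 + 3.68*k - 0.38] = 3.68 - 4.12*k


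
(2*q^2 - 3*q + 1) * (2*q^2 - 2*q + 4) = 4*q^4 - 10*q^3 + 16*q^2 - 14*q + 4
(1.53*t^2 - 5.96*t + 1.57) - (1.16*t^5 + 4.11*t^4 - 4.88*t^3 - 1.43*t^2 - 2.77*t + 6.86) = -1.16*t^5 - 4.11*t^4 + 4.88*t^3 + 2.96*t^2 - 3.19*t - 5.29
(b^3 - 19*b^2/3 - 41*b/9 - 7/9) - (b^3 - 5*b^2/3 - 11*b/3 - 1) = -14*b^2/3 - 8*b/9 + 2/9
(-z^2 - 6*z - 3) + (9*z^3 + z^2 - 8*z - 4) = 9*z^3 - 14*z - 7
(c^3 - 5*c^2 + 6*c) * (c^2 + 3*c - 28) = c^5 - 2*c^4 - 37*c^3 + 158*c^2 - 168*c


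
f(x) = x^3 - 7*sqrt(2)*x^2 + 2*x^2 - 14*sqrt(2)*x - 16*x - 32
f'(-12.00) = 585.79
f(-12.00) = -2467.94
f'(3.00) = -56.20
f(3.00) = -183.49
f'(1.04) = -48.99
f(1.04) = -76.65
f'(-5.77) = 155.24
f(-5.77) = -280.54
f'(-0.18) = -32.86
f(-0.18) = -25.82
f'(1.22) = -50.61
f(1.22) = -85.62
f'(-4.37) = 90.53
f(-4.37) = -109.87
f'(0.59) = -44.08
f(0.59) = -55.67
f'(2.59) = -56.59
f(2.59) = -160.34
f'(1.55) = -53.08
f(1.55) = -102.74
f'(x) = 3*x^2 - 14*sqrt(2)*x + 4*x - 14*sqrt(2) - 16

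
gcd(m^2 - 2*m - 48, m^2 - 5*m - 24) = m - 8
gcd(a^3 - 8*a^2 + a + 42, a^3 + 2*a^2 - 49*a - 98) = a^2 - 5*a - 14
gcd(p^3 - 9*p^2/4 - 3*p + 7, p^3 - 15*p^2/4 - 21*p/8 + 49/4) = p^2 - p/4 - 7/2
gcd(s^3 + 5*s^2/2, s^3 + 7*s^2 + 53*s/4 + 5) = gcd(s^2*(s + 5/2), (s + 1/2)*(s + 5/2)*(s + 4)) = s + 5/2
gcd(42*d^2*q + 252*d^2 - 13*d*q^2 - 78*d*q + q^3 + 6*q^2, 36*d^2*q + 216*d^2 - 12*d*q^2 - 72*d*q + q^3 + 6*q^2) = -6*d*q - 36*d + q^2 + 6*q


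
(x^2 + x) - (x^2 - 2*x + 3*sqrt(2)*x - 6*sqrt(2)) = -3*sqrt(2)*x + 3*x + 6*sqrt(2)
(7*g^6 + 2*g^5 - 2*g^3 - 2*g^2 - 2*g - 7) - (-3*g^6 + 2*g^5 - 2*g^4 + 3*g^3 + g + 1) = 10*g^6 + 2*g^4 - 5*g^3 - 2*g^2 - 3*g - 8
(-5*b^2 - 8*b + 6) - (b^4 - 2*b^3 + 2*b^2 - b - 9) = -b^4 + 2*b^3 - 7*b^2 - 7*b + 15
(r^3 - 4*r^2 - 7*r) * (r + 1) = r^4 - 3*r^3 - 11*r^2 - 7*r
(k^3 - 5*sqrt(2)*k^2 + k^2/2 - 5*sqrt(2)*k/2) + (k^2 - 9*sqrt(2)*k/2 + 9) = k^3 - 5*sqrt(2)*k^2 + 3*k^2/2 - 7*sqrt(2)*k + 9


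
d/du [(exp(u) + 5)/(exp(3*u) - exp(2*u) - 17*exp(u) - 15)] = ((exp(u) + 5)*(-3*exp(2*u) + 2*exp(u) + 17) + exp(3*u) - exp(2*u) - 17*exp(u) - 15)*exp(u)/(-exp(3*u) + exp(2*u) + 17*exp(u) + 15)^2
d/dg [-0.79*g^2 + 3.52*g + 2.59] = 3.52 - 1.58*g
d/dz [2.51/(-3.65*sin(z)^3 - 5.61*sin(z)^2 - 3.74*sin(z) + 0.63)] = (27.4845*sin(z)^2 + 28.1622*sin(z) + 9.3874)*cos(z)/(3.65*sin(z)^3 + 5.61*sin(z)^2 + 3.74*sin(z) - 0.63)^2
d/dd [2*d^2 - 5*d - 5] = 4*d - 5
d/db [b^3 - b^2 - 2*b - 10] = 3*b^2 - 2*b - 2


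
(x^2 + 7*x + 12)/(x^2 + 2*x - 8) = (x + 3)/(x - 2)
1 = 1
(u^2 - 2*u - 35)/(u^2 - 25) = (u - 7)/(u - 5)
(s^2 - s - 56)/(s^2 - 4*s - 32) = (s + 7)/(s + 4)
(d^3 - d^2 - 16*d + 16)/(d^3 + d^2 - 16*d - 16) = (d - 1)/(d + 1)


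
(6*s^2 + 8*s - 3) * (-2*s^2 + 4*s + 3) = -12*s^4 + 8*s^3 + 56*s^2 + 12*s - 9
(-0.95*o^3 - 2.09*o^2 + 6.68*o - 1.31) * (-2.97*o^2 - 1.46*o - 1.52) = 2.8215*o^5 + 7.5943*o^4 - 15.3442*o^3 - 2.6853*o^2 - 8.241*o + 1.9912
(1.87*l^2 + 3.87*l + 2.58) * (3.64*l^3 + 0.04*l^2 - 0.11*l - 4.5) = 6.8068*l^5 + 14.1616*l^4 + 9.3403*l^3 - 8.7375*l^2 - 17.6988*l - 11.61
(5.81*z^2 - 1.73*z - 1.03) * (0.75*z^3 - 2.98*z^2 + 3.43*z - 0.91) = 4.3575*z^5 - 18.6113*z^4 + 24.3112*z^3 - 8.1516*z^2 - 1.9586*z + 0.9373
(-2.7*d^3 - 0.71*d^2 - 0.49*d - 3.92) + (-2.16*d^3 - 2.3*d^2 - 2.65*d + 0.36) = -4.86*d^3 - 3.01*d^2 - 3.14*d - 3.56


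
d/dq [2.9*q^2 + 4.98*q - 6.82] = 5.8*q + 4.98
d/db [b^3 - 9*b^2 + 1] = 3*b*(b - 6)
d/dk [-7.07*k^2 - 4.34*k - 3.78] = -14.14*k - 4.34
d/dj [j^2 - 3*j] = 2*j - 3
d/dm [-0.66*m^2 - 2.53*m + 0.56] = -1.32*m - 2.53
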